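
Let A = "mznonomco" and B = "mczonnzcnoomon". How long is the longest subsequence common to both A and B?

7

Backtracking the LCS table gives one alignment: m (A1,B1) → z (A2,B7) → n (A3,B9) → o (A4,B10) → o (A6,B11) → m (A7,B12) → o (A9,B13).
So the longest common subsequence has length 7.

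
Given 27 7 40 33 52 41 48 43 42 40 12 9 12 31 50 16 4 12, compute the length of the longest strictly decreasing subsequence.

One longest decreasing subsequence is 52, 48, 43, 42, 40, 12, 9, 4 (positions 5,7,8,9,10,11,12,17), of length 8; no longer one exists.

8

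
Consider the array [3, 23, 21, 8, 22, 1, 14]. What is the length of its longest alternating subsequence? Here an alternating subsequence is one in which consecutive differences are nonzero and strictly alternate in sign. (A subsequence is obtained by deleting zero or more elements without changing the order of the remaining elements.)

Track the best alternating length ending on an up-step vs a down-step at each position: up/down = 1/1, 2/1, 2/3, 2/3, 4/3, 1/5, 6/5.
The maximum over both is 6; one such subsequence is 3, 23, 21, 22, 1, 14.

6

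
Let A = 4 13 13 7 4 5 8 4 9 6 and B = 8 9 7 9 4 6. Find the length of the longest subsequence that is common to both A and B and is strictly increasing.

2

A longest common strictly increasing subsequence is 8, 9 (length 2); it appears in order in both A and B, and no longer such subsequence exists.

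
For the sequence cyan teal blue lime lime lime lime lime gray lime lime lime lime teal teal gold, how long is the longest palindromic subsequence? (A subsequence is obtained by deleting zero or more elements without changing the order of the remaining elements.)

11

Using dp[i][j] = 2 + dp[i+1][j−1] if the ends match, else max(dp[i+1][j], dp[i][j−1]):
dp[1][16] = 11. A witness is teal lime lime lime lime gray lime lime lime lime teal at positions 2,5,6,7,8,9,10,11,12,13,15.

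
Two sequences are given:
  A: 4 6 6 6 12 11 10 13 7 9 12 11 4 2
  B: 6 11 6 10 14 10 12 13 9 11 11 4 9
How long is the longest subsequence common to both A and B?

Backtracking the LCS table gives one alignment: 6 (A2,B1) → 6 (A3,B3) → 12 (A5,B7) → 13 (A8,B8) → 9 (A10,B9) → 11 (A12,B11) → 4 (A13,B12).
So the longest common subsequence has length 7.

7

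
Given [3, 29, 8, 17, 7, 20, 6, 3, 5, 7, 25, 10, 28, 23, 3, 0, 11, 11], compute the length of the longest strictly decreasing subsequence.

7

One longest decreasing subsequence is 29, 8, 7, 6, 5, 3, 0 (positions 2,3,5,7,9,15,16), of length 7; no longer one exists.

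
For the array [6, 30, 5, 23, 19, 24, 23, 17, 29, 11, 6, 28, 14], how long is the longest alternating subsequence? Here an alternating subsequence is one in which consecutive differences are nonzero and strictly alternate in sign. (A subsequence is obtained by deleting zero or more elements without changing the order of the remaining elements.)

11

Track the best alternating length ending on an up-step vs a down-step at each position: up/down = 1/1, 2/1, 1/3, 4/3, 4/5, 6/3, 6/7, 4/7, 8/3, 4/9, 4/9, 10/9, 10/11.
The maximum over both is 11; one such subsequence is 6, 30, 5, 23, 19, 24, 23, 29, 11, 28, 14.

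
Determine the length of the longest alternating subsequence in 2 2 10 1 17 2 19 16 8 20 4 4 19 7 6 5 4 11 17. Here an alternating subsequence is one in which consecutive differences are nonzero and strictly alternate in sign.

12

A longest alternating subsequence is 2, 10, 1, 17, 2, 19, 16, 20, 4, 19, 7, 11 (positions 1,3,4,5,6,7,8,10,11,13,14,18); its 11 consecutive differences strictly alternate in sign, and length 12 is optimal.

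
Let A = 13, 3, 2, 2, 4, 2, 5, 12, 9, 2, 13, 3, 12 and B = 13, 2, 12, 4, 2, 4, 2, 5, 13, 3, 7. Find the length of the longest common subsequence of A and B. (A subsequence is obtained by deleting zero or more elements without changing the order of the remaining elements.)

8

A longest common subsequence is 13, 2, 2, 4, 2, 5, 13, 3 (length 8); the LCS DP confirms no longer common subsequence exists.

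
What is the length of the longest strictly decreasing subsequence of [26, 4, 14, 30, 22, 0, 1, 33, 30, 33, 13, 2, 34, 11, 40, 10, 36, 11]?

5

One longest decreasing subsequence is 26, 14, 13, 11, 10 (positions 1,3,11,14,16), of length 5; no longer one exists.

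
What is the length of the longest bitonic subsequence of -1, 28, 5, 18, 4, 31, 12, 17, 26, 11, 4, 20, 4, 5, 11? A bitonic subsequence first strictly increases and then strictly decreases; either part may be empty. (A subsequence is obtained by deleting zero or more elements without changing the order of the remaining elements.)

7

One longest bitonic subsequence is -1, 5, 18, 31, 26, 20, 11 (positions 1,3,4,6,9,12,15): it rises to 31 then falls. Length 7 is optimal.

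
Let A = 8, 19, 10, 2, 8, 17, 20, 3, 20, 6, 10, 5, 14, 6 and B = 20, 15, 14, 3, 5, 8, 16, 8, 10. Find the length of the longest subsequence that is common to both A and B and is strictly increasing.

2

For each value that appears in both, track the longest common increasing run ending there.
The best achievable length is 2; one witness is 3, 5 (A-positions 8,12, B-positions 4,5).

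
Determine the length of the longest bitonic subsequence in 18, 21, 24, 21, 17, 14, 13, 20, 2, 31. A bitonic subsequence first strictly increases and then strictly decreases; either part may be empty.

8

Let inc[i] be the LIS ending at i and dec[i] the longest strictly decreasing subsequence starting at i. inc = [1, 2, 3, 2, 1, 1, 1, 2, 1, 4], dec = [5, 5, 6, 5, 4, 3, 2, 2, 1, 1].
max_i inc[i]+dec[i]−1 = 8, with one witness 18, 21, 24, 21, 17, 14, 13, 2.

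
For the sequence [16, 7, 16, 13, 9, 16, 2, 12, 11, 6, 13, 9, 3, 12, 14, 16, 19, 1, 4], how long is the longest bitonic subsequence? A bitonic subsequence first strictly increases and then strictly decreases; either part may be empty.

Let inc[i] be the LIS ending at i and dec[i] the longest strictly decreasing subsequence starting at i. inc = [1, 1, 2, 2, 2, 3, 1, 3, 3, 2, 4, 3, 2, 4, 5, 6, 7, 1, 3], dec = [7, 4, 7, 6, 4, 6, 2, 5, 4, 3, 4, 3, 2, 2, 2, 2, 2, 1, 1].
max_i inc[i]+dec[i]−1 = 8, with one witness 7, 16, 13, 12, 11, 9, 3, 1.

8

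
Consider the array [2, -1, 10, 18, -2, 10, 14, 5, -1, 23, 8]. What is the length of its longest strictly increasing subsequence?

Let dp[i] be the longest increasing subsequence ending at position i. Then dp = [1, 1, 2, 3, 1, 2, 3, 2, 2, 4, 3].
The maximum is 4; one witness is 2, 10, 18, 23 at positions 1,3,4,10.

4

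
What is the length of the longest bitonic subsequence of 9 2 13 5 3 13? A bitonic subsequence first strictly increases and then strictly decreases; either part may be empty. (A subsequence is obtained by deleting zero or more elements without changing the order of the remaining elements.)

4

Let inc[i] be the LIS ending at i and dec[i] the longest strictly decreasing subsequence starting at i. inc = [1, 1, 2, 2, 2, 3], dec = [3, 1, 3, 2, 1, 1].
max_i inc[i]+dec[i]−1 = 4, with one witness 9, 13, 5, 3.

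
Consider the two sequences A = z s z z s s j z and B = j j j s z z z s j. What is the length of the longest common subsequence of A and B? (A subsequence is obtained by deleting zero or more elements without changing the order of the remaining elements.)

Backtracking the LCS table gives one alignment: z (A1,B5) → z (A3,B6) → z (A4,B7) → s (A6,B8) → j (A7,B9).
So the longest common subsequence has length 5.

5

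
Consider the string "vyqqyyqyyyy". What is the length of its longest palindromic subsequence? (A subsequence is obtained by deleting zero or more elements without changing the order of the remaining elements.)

7

One longest palindromic subsequence is yyyyyyy (positions 2,5,6,8,9,10,11); it reads the same forward and backward, and the interval DP gives dp[1][11] = 7.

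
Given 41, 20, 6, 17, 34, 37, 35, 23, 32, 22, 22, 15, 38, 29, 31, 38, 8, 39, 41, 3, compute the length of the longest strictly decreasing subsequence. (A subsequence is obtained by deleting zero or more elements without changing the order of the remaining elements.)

Let dp[i] be the longest decreasing subsequence ending at position i. Then dp = [1, 2, 3, 3, 2, 2, 3, 4, 4, 5, 5, 6, 2, 5, 5, 2, 7, 2, 1, 8].
The maximum is 8; one witness is 41, 37, 35, 23, 22, 15, 8, 3 at positions 1,6,7,8,10,12,17,20.

8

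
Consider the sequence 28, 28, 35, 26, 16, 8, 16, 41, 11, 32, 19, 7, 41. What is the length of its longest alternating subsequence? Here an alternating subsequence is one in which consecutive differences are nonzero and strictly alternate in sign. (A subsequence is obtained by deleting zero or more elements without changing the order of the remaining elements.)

Track the best alternating length ending on an up-step vs a down-step at each position: up/down = 1/1, 1/1, 2/1, 1/3, 1/3, 1/3, 4/3, 4/1, 4/5, 6/5, 6/7, 1/7, 8/1.
The maximum over both is 8; one such subsequence is 28, 35, 8, 16, 11, 32, 19, 41.

8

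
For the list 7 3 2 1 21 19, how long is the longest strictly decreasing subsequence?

Let dp[i] be the longest decreasing subsequence ending at position i. Then dp = [1, 2, 3, 4, 1, 2].
The maximum is 4; one witness is 7, 3, 2, 1 at positions 1,2,3,4.

4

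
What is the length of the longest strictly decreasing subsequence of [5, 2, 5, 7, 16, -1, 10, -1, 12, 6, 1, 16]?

4

Let dp[i] be the longest decreasing subsequence ending at position i. Then dp = [1, 2, 1, 1, 1, 3, 2, 3, 2, 3, 4, 1].
The maximum is 4; one witness is 16, 10, 6, 1 at positions 5,7,10,11.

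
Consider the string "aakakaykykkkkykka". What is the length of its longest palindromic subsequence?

13

One longest palindromic subsequence is akkykkkkkykka (positions 1,3,5,7,8,10,11,12,13,14,15,16,17); it reads the same forward and backward, and the interval DP gives dp[1][17] = 13.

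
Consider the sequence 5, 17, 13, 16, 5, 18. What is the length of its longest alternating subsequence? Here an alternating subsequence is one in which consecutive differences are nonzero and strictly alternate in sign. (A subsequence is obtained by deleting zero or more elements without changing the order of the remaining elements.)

Track the best alternating length ending on an up-step vs a down-step at each position: up/down = 1/1, 2/1, 2/3, 4/3, 1/5, 6/1.
The maximum over both is 6; one such subsequence is 5, 17, 13, 16, 5, 18.

6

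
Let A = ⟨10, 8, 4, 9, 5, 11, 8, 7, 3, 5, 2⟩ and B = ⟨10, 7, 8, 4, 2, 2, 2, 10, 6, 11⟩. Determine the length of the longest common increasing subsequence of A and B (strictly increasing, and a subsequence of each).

For each value that appears in both, track the longest common increasing run ending there.
The best achievable length is 2; one witness is 10, 11 (A-positions 1,6, B-positions 1,10).

2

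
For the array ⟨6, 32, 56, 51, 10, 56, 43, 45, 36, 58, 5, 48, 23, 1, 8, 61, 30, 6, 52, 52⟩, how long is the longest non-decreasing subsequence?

7

Scanning left to right, the best length ending at each element is: 6→1, 32→2, 56→3, 51→3, 10→2, 56→4, 43→3, 45→4, 36→3, 58→5, 5→1, 48→5, 23→3, 1→1, 8→2, 61→6, 30→4, 6→2, 52→6, 52→7.
So the longest non-decreasing subsequence has length 7, e.g. 6, 32, 43, 45, 48, 52, 52.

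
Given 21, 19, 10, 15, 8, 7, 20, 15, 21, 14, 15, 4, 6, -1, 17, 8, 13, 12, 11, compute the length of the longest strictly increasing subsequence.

4

One longest increasing subsequence is 10, 15, 20, 21 (positions 3,4,7,9), of length 4; no longer one exists.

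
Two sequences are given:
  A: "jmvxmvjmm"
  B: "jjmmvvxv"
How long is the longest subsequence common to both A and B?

Backtracking the LCS table gives one alignment: j (A1,B2) → m (A2,B4) → v (A3,B6) → x (A4,B7) → v (A6,B8).
So the longest common subsequence has length 5.

5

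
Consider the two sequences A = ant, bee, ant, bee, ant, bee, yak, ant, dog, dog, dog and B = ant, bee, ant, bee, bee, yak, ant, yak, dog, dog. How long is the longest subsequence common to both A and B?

Backtracking the LCS table gives one alignment: ant (A1,B1) → bee (A2,B2) → ant (A3,B3) → bee (A4,B4) → bee (A6,B5) → yak (A7,B6) → ant (A8,B7) → dog (A10,B9) → dog (A11,B10).
So the longest common subsequence has length 9.

9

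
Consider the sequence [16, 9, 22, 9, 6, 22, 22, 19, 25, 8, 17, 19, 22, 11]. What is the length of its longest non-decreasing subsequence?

5

One longest non-decreasing subsequence is 16, 22, 22, 22, 25 (positions 1,3,6,7,9), of length 5; no longer one exists.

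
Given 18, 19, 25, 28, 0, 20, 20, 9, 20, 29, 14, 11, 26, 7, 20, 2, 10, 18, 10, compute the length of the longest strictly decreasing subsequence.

6

One longest decreasing subsequence is 25, 20, 14, 11, 7, 2 (positions 3,6,11,12,14,16), of length 6; no longer one exists.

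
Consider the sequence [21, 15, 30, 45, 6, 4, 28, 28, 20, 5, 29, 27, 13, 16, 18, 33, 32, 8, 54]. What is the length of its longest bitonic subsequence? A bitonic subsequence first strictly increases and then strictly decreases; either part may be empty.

One longest bitonic subsequence is 4, 5, 13, 16, 18, 33, 32, 8 (positions 6,10,13,14,15,16,17,18): it rises to 33 then falls. Length 8 is optimal.

8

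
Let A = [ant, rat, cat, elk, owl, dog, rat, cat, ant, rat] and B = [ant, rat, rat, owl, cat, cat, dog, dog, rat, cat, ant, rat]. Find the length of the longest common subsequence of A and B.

A longest common subsequence is ant, rat, cat, dog, rat, cat, ant, rat (length 8); the LCS DP confirms no longer common subsequence exists.

8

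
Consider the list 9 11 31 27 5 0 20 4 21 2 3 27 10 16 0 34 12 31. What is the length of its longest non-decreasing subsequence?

Let dp[i] be the longest non-decreasing subsequence ending at position i. Then dp = [1, 2, 3, 3, 1, 1, 3, 2, 4, 2, 3, 5, 4, 5, 2, 6, 5, 6].
The maximum is 6; one witness is 9, 11, 20, 21, 27, 34 at positions 1,2,7,9,12,16.

6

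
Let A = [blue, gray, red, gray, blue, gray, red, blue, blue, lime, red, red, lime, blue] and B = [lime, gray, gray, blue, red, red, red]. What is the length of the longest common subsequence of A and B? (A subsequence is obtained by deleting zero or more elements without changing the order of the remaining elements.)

6

A longest common subsequence is gray, gray, blue, red, red, red (length 6); the LCS DP confirms no longer common subsequence exists.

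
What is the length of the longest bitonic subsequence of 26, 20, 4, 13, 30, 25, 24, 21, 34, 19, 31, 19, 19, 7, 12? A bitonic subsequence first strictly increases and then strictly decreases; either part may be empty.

Let inc[i] be the LIS ending at i and dec[i] the longest strictly decreasing subsequence starting at i. inc = [1, 1, 1, 2, 3, 3, 3, 3, 4, 3, 4, 3, 3, 2, 3], dec = [6, 3, 1, 2, 6, 5, 4, 3, 4, 2, 3, 2, 2, 1, 1].
max_i inc[i]+dec[i]−1 = 8, with one witness 4, 13, 30, 25, 24, 21, 19, 12.

8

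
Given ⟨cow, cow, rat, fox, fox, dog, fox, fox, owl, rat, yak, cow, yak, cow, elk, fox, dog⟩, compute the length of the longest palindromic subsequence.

11

Using dp[i][j] = 2 + dp[i+1][j−1] if the ends match, else max(dp[i+1][j], dp[i][j−1]):
dp[1][17] = 11. A witness is cow cow rat fox fox dog fox fox rat cow cow at positions 1,2,3,4,5,6,7,8,10,12,14.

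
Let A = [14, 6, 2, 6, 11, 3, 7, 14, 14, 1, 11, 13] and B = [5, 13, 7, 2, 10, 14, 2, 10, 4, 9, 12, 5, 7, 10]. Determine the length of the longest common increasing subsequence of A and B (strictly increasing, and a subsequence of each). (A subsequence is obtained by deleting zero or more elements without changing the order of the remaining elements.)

2

For each value that appears in both, track the longest common increasing run ending there.
The best achievable length is 2; one witness is 7, 14 (A-positions 7,8, B-positions 3,6).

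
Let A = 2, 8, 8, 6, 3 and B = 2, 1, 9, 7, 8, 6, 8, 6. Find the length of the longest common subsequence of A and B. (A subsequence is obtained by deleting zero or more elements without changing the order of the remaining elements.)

4

A longest common subsequence is 2, 8, 8, 6 (length 4); the LCS DP confirms no longer common subsequence exists.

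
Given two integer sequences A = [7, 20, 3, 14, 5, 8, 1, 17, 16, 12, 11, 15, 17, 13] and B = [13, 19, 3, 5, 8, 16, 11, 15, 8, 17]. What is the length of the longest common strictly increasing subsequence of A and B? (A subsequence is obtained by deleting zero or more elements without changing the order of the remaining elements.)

6

A longest common strictly increasing subsequence is 3, 5, 8, 11, 15, 17 (length 6); it appears in order in both A and B, and no longer such subsequence exists.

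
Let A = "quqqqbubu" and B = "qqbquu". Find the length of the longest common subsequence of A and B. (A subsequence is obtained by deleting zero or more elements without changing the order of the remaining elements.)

A longest common subsequence is qqquu (length 5); the LCS DP confirms no longer common subsequence exists.

5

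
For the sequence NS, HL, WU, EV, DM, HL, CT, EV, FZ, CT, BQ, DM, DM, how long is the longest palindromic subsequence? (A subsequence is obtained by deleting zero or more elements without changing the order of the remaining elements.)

5

One longest palindromic subsequence is DM CT FZ CT DM (positions 5,7,9,10,13); it reads the same forward and backward, and the interval DP gives dp[1][13] = 5.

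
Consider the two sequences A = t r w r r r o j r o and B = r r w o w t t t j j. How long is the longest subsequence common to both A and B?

4

A longest common subsequence is rwoj (length 4); the LCS DP confirms no longer common subsequence exists.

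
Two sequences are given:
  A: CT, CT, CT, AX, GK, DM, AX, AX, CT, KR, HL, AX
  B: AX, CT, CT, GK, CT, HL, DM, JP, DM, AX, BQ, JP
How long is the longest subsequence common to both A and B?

6

Backtracking the LCS table gives one alignment: CT (A2,B2) → CT (A3,B3) → GK (A5,B4) → CT (A9,B5) → HL (A11,B6) → AX (A12,B10).
So the longest common subsequence has length 6.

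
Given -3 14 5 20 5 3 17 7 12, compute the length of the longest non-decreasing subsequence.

5

Let dp[i] be the longest non-decreasing subsequence ending at position i. Then dp = [1, 2, 2, 3, 3, 2, 4, 4, 5].
The maximum is 5; one witness is -3, 5, 5, 7, 12 at positions 1,3,5,8,9.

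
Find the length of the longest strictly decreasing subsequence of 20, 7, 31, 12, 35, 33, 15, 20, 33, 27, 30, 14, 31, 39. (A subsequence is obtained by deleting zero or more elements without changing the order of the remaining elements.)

Let dp[i] be the longest decreasing subsequence ending at position i. Then dp = [1, 2, 1, 2, 1, 2, 3, 3, 2, 3, 3, 4, 3, 1].
The maximum is 4; one witness is 35, 33, 15, 14 at positions 5,6,7,12.

4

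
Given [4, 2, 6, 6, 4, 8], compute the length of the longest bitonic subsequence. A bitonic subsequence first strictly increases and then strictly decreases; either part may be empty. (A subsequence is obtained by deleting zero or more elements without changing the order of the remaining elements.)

Let inc[i] be the LIS ending at i and dec[i] the longest strictly decreasing subsequence starting at i. inc = [1, 1, 2, 2, 2, 3], dec = [2, 1, 2, 2, 1, 1].
max_i inc[i]+dec[i]−1 = 3, with one witness 4, 6, 4.

3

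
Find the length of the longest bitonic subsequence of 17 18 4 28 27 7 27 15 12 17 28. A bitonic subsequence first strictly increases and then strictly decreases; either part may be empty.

One longest bitonic subsequence is 17, 18, 28, 27, 15, 12 (positions 1,2,4,7,8,9): it rises to 28 then falls. Length 6 is optimal.

6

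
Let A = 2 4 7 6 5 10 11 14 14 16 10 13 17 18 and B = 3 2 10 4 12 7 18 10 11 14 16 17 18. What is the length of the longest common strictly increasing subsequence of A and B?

For each value that appears in both, track the longest common increasing run ending there.
The best achievable length is 9; one witness is 2, 4, 7, 10, 11, 14, 16, 17, 18 (A-positions 1,2,3,6,7,8,10,13,14, B-positions 2,4,6,8,9,10,11,12,13).

9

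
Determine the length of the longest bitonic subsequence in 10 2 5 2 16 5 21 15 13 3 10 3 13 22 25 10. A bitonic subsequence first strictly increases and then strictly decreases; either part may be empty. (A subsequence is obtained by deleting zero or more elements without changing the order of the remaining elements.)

Let inc[i] be the LIS ending at i and dec[i] the longest strictly decreasing subsequence starting at i. inc = [1, 1, 2, 1, 3, 2, 4, 3, 3, 2, 3, 2, 4, 5, 6, 3], dec = [3, 1, 2, 1, 5, 2, 5, 4, 3, 1, 2, 1, 2, 2, 2, 1].
max_i inc[i]+dec[i]−1 = 8, with one witness 2, 5, 16, 21, 15, 13, 10, 3.

8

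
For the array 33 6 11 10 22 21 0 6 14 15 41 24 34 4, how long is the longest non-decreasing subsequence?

One longest non-decreasing subsequence is 6, 11, 14, 15, 24, 34 (positions 2,3,9,10,12,13), of length 6; no longer one exists.

6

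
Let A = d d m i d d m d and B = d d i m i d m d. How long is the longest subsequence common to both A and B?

A longest common subsequence is ddmidmd (length 7); the LCS DP confirms no longer common subsequence exists.

7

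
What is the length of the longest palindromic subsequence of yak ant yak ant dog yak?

5

Using dp[i][j] = 2 + dp[i+1][j−1] if the ends match, else max(dp[i+1][j], dp[i][j−1]):
dp[1][6] = 5. A witness is yak ant yak ant yak at positions 1,2,3,4,6.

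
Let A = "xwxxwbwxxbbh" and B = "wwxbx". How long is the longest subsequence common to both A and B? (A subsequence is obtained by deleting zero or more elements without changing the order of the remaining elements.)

4

A longest common subsequence is wxbx (length 4); the LCS DP confirms no longer common subsequence exists.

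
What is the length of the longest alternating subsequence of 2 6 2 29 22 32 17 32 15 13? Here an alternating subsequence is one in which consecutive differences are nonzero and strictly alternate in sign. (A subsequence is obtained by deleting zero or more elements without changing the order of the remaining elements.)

9

A longest alternating subsequence is 2, 6, 2, 29, 22, 32, 17, 32, 15 (positions 1,2,3,4,5,6,7,8,9); its 8 consecutive differences strictly alternate in sign, and length 9 is optimal.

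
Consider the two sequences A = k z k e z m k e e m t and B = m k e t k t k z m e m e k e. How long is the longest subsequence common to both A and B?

Backtracking the LCS table gives one alignment: k (A1,B7) → z (A2,B8) → e (A4,B10) → m (A6,B11) → k (A7,B13) → e (A9,B14).
So the longest common subsequence has length 6.

6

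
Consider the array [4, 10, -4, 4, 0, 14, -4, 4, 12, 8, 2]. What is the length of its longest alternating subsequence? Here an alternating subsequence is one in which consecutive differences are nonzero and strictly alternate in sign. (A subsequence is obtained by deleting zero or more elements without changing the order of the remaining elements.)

9

Track the best alternating length ending on an up-step vs a down-step at each position: up/down = 1/1, 2/1, 1/3, 4/3, 4/5, 6/1, 1/7, 8/7, 8/7, 8/9, 8/9.
The maximum over both is 9; one such subsequence is 4, 10, -4, 4, 0, 14, -4, 12, 8.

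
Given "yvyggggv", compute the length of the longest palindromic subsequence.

6

Using dp[i][j] = 2 + dp[i+1][j−1] if the ends match, else max(dp[i+1][j], dp[i][j−1]):
dp[1][8] = 6. A witness is vggggv at positions 2,4,5,6,7,8.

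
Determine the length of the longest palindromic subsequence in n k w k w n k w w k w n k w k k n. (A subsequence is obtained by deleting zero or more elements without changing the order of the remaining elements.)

One longest palindromic subsequence is nkkwnkwwknwkkn (positions 1,2,4,5,6,7,8,9,10,12,14,15,16,17); it reads the same forward and backward, and the interval DP gives dp[1][17] = 14.

14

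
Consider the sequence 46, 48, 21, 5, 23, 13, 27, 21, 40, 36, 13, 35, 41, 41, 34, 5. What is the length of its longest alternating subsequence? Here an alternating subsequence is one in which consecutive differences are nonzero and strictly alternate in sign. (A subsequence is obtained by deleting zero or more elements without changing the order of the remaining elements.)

11

Track the best alternating length ending on an up-step vs a down-step at each position: up/down = 1/1, 2/1, 1/3, 1/3, 4/3, 4/5, 6/3, 6/7, 8/3, 8/9, 4/9, 10/9, 10/3, 10/3, 10/11, 1/11.
The maximum over both is 11; one such subsequence is 46, 48, 21, 23, 13, 27, 21, 40, 13, 35, 34.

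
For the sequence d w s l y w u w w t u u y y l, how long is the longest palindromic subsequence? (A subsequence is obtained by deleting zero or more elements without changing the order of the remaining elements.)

8

One longest palindromic subsequence is lyuwwuyl (positions 4,5,7,8,9,12,14,15); it reads the same forward and backward, and the interval DP gives dp[1][15] = 8.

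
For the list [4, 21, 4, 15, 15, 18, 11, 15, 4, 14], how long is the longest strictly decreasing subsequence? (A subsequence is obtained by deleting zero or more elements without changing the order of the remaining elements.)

Let dp[i] be the longest decreasing subsequence ending at position i. Then dp = [1, 1, 2, 2, 2, 2, 3, 3, 4, 4].
The maximum is 4; one witness is 21, 15, 11, 4 at positions 2,4,7,9.

4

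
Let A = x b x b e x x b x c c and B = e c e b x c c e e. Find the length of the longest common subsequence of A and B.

5

A longest common subsequence is ebxcc (length 5); the LCS DP confirms no longer common subsequence exists.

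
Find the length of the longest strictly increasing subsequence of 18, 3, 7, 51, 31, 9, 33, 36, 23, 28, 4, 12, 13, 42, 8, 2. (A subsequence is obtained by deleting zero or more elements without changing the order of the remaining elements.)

One longest increasing subsequence is 3, 7, 31, 33, 36, 42 (positions 2,3,5,7,8,14), of length 6; no longer one exists.

6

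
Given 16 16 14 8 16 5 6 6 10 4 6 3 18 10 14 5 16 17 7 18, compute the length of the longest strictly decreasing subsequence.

6

Let dp[i] be the longest decreasing subsequence ending at position i. Then dp = [1, 1, 2, 3, 1, 4, 4, 4, 3, 5, 4, 6, 1, 3, 2, 5, 2, 2, 4, 1].
The maximum is 6; one witness is 16, 14, 8, 5, 4, 3 at positions 1,3,4,6,10,12.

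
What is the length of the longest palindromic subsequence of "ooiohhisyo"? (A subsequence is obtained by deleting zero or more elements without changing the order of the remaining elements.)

One longest palindromic subsequence is oihhio (positions 1,3,5,6,7,10); it reads the same forward and backward, and the interval DP gives dp[1][10] = 6.

6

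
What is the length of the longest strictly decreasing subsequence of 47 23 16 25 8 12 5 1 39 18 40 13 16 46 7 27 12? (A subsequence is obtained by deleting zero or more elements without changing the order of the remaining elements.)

6

Let dp[i] be the longest decreasing subsequence ending at position i. Then dp = [1, 2, 3, 2, 4, 4, 5, 6, 2, 3, 2, 4, 4, 2, 5, 3, 5].
The maximum is 6; one witness is 47, 23, 16, 8, 5, 1 at positions 1,2,3,5,7,8.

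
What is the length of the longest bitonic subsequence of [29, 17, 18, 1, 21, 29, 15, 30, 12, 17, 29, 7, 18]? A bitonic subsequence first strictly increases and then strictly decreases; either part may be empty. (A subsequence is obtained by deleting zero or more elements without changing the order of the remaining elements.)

Let inc[i] be the LIS ending at i and dec[i] the longest strictly decreasing subsequence starting at i. inc = [1, 1, 2, 1, 3, 4, 2, 5, 2, 3, 4, 2, 4], dec = [5, 4, 4, 1, 4, 4, 3, 3, 2, 2, 2, 1, 1].
max_i inc[i]+dec[i]−1 = 7, with one witness 17, 18, 21, 29, 15, 12, 7.

7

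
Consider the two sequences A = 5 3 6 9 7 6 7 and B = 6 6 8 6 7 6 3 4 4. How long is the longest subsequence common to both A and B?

A longest common subsequence is 6, 7, 6 (length 3); the LCS DP confirms no longer common subsequence exists.

3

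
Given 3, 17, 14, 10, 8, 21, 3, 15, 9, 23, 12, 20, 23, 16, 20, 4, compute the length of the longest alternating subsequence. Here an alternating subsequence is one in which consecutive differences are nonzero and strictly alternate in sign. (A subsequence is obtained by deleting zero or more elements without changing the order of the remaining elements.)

13

Track the best alternating length ending on an up-step vs a down-step at each position: up/down = 1/1, 2/1, 2/3, 2/3, 2/3, 4/1, 1/5, 6/5, 6/7, 8/1, 8/9, 10/9, 10/1, 10/11, 12/11, 6/13.
The maximum over both is 13; one such subsequence is 3, 17, 14, 21, 3, 15, 9, 23, 12, 20, 16, 20, 4.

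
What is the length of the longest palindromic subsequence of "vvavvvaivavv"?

One longest palindromic subsequence is vvavvvvavv (positions 1,2,3,4,5,6,9,10,11,12); it reads the same forward and backward, and the interval DP gives dp[1][12] = 10.

10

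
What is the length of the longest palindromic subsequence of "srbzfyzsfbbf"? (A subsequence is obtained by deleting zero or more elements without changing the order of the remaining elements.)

One longest palindromic subsequence is bfsfb (positions 3,5,8,9,11); it reads the same forward and backward, and the interval DP gives dp[1][12] = 5.

5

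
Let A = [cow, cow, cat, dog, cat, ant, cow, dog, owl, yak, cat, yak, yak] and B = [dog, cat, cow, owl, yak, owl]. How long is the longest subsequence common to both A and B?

5

Backtracking the LCS table gives one alignment: dog (A4,B1) → cat (A5,B2) → cow (A7,B3) → owl (A9,B4) → yak (A10,B5).
So the longest common subsequence has length 5.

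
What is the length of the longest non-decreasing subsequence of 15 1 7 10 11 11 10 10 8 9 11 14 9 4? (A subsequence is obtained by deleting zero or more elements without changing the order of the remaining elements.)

One longest non-decreasing subsequence is 1, 7, 10, 11, 11, 11, 14 (positions 2,3,4,5,6,11,12), of length 7; no longer one exists.

7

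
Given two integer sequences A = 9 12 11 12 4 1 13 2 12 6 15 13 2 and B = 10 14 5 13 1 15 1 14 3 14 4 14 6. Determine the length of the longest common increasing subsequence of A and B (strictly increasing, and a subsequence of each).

For each value that appears in both, track the longest common increasing run ending there.
The best achievable length is 2; one witness is 13, 15 (A-positions 7,11, B-positions 4,6).

2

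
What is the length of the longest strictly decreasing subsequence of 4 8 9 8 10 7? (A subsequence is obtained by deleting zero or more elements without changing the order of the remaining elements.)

Let dp[i] be the longest decreasing subsequence ending at position i. Then dp = [1, 1, 1, 2, 1, 3].
The maximum is 3; one witness is 9, 8, 7 at positions 3,4,6.

3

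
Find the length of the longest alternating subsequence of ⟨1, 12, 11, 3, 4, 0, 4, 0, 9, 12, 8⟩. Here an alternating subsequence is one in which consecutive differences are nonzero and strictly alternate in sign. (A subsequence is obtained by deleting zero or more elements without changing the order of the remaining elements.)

A longest alternating subsequence is 1, 12, 3, 4, 0, 4, 0, 9, 8 (positions 1,2,4,5,6,7,8,9,11); its 8 consecutive differences strictly alternate in sign, and length 9 is optimal.

9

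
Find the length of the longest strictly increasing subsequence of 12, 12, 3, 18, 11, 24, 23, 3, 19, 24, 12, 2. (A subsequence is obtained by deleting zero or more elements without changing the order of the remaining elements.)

4

Let dp[i] be the longest increasing subsequence ending at position i. Then dp = [1, 1, 1, 2, 2, 3, 3, 1, 3, 4, 3, 1].
The maximum is 4; one witness is 12, 18, 23, 24 at positions 1,4,7,10.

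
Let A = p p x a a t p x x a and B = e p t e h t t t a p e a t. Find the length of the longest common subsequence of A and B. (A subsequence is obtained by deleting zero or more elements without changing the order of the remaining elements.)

Backtracking the LCS table gives one alignment: p (A1,B2) → p (A2,B10) → a (A5,B12) → t (A6,B13).
So the longest common subsequence has length 4.

4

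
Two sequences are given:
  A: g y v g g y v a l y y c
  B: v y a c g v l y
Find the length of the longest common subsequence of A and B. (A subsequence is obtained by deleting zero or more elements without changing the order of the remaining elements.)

A longest common subsequence is ygvly (length 5); the LCS DP confirms no longer common subsequence exists.

5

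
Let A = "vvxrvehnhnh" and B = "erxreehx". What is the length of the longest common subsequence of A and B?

4

A longest common subsequence is xreh (length 4); the LCS DP confirms no longer common subsequence exists.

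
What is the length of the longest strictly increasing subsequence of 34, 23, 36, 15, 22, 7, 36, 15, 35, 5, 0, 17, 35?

4

Scanning left to right, the best length ending at each element is: 34→1, 23→1, 36→2, 15→1, 22→2, 7→1, 36→3, 15→2, 35→3, 5→1, 0→1, 17→3, 35→4.
So the longest increasing subsequence has length 4, e.g. 7, 15, 17, 35.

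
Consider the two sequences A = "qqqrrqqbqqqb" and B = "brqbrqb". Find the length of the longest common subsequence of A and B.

5

Backtracking the LCS table gives one alignment: r (A5,B2) → q (A7,B3) → b (A8,B4) → q (A11,B6) → b (A12,B7).
So the longest common subsequence has length 5.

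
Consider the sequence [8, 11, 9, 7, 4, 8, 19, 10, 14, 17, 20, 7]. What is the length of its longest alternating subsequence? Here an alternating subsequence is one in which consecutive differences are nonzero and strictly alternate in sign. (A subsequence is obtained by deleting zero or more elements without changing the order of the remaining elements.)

7

A longest alternating subsequence is 8, 11, 9, 19, 10, 14, 7 (positions 1,2,3,7,8,9,12); its 6 consecutive differences strictly alternate in sign, and length 7 is optimal.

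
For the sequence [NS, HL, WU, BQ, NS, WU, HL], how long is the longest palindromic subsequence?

One longest palindromic subsequence is HL WU NS WU HL (positions 2,3,5,6,7); it reads the same forward and backward, and the interval DP gives dp[1][7] = 5.

5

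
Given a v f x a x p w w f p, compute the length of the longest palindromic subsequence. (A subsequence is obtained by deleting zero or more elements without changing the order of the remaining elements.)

Using dp[i][j] = 2 + dp[i+1][j−1] if the ends match, else max(dp[i+1][j], dp[i][j−1]):
dp[1][11] = 5. A witness is fxaxf at positions 3,4,5,6,10.

5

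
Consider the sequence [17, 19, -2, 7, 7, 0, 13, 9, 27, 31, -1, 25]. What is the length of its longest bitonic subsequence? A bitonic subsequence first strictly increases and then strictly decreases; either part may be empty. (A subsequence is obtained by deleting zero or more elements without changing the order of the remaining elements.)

6

One longest bitonic subsequence is -2, 7, 13, 27, 31, 25 (positions 3,4,7,9,10,12): it rises to 31 then falls. Length 6 is optimal.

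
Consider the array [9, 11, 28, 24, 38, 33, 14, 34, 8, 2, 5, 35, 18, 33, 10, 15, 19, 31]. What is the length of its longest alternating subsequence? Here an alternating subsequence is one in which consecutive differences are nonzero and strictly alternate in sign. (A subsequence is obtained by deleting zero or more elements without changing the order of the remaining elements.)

A longest alternating subsequence is 9, 28, 24, 38, 33, 34, 8, 35, 18, 33, 10, 15 (positions 1,3,4,5,6,8,9,12,13,14,15,16); its 11 consecutive differences strictly alternate in sign, and length 12 is optimal.

12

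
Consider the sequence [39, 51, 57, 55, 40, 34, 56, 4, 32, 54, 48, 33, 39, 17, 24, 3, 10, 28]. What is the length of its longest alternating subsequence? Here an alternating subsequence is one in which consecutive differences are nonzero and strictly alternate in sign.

12

Track the best alternating length ending on an up-step vs a down-step at each position: up/down = 1/1, 2/1, 2/1, 2/3, 2/3, 1/3, 4/3, 1/5, 6/5, 6/5, 6/7, 6/7, 8/7, 6/9, 10/9, 1/11, 12/11, 12/9.
The maximum over both is 12; one such subsequence is 39, 57, 55, 56, 4, 54, 33, 39, 17, 24, 3, 10.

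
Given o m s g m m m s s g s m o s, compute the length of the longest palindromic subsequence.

11

One longest palindromic subsequence is omsgmmmgsmo (positions 1,2,3,4,5,6,7,10,11,12,13); it reads the same forward and backward, and the interval DP gives dp[1][14] = 11.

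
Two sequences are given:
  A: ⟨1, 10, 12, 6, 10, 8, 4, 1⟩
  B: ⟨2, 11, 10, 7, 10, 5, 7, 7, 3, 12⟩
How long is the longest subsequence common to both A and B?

Backtracking the LCS table gives one alignment: 10 (A2,B5) → 12 (A3,B10).
So the longest common subsequence has length 2.

2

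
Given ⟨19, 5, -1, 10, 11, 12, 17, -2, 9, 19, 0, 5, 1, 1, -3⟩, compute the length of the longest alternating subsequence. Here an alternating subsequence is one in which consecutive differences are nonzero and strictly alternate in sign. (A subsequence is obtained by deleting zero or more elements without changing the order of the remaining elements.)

A longest alternating subsequence is 19, 5, 10, -2, 9, 0, 5, 1 (positions 1,2,4,8,9,11,12,13); its 7 consecutive differences strictly alternate in sign, and length 8 is optimal.

8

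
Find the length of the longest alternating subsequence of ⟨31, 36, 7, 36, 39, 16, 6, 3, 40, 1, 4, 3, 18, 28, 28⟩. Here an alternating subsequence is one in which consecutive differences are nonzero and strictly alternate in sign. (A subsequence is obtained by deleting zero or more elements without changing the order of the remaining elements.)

A longest alternating subsequence is 31, 36, 7, 36, 16, 40, 1, 4, 3, 18 (positions 1,2,3,4,6,9,10,11,12,13); its 9 consecutive differences strictly alternate in sign, and length 10 is optimal.

10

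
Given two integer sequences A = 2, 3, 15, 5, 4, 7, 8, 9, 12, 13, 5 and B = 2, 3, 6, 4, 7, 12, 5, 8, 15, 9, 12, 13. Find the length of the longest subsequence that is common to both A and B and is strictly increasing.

For each value that appears in both, track the longest common increasing run ending there.
The best achievable length is 8; one witness is 2, 3, 4, 7, 8, 9, 12, 13 (A-positions 1,2,5,6,7,8,9,10, B-positions 1,2,4,5,8,10,11,12).

8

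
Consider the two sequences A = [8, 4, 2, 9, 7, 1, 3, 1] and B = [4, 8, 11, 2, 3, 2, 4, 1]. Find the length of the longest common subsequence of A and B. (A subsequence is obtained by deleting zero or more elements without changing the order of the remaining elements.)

Backtracking the LCS table gives one alignment: 8 (A1,B2) → 2 (A3,B4) → 3 (A7,B5) → 1 (A8,B8).
So the longest common subsequence has length 4.

4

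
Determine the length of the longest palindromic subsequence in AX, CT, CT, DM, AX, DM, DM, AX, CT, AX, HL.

One longest palindromic subsequence is AX CT AX DM DM AX CT AX (positions 1,2,5,6,7,8,9,10); it reads the same forward and backward, and the interval DP gives dp[1][11] = 8.

8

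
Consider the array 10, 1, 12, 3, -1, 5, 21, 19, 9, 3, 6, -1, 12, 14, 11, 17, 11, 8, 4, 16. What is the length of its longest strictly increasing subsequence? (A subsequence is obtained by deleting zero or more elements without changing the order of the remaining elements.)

7

Let dp[i] be the longest increasing subsequence ending at position i. Then dp = [1, 1, 2, 2, 1, 3, 4, 4, 4, 2, 4, 1, 5, 6, 5, 7, 5, 5, 3, 7].
The maximum is 7; one witness is 1, 3, 5, 9, 12, 14, 17 at positions 2,4,6,9,13,14,16.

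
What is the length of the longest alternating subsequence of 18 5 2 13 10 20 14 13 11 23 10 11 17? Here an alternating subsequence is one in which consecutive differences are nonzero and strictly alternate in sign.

9

Track the best alternating length ending on an up-step vs a down-step at each position: up/down = 1/1, 1/2, 1/2, 3/2, 3/4, 5/1, 5/6, 5/6, 5/6, 7/1, 3/8, 9/8, 9/8.
The maximum over both is 9; one such subsequence is 18, 5, 13, 10, 20, 14, 23, 10, 11.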